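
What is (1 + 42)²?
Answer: 1849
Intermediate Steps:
(1 + 42)² = 43² = 1849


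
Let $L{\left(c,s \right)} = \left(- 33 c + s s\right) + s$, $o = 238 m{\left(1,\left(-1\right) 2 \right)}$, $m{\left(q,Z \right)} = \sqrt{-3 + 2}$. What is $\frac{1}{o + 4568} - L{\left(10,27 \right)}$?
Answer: $- \frac{2228326900}{5230817} - \frac{119 i}{10461634} \approx -426.0 - 1.1375 \cdot 10^{-5} i$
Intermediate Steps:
$m{\left(q,Z \right)} = i$ ($m{\left(q,Z \right)} = \sqrt{-1} = i$)
$o = 238 i \approx 238.0 i$
$L{\left(c,s \right)} = s + s^{2} - 33 c$ ($L{\left(c,s \right)} = \left(- 33 c + s^{2}\right) + s = \left(s^{2} - 33 c\right) + s = s + s^{2} - 33 c$)
$\frac{1}{o + 4568} - L{\left(10,27 \right)} = \frac{1}{238 i + 4568} - \left(27 + 27^{2} - 330\right) = \frac{1}{4568 + 238 i} - \left(27 + 729 - 330\right) = \frac{4568 - 238 i}{20923268} - 426 = -426 + \frac{4568 - 238 i}{20923268}$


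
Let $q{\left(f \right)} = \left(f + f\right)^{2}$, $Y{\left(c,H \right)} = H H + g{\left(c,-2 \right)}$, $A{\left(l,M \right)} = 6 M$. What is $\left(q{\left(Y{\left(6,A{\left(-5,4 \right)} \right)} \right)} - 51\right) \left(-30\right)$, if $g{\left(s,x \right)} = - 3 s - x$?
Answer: $-37630470$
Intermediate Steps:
$g{\left(s,x \right)} = - x - 3 s$
$Y{\left(c,H \right)} = 2 + H^{2} - 3 c$ ($Y{\left(c,H \right)} = H H - \left(-2 + 3 c\right) = H^{2} - \left(-2 + 3 c\right) = 2 + H^{2} - 3 c$)
$q{\left(f \right)} = 4 f^{2}$ ($q{\left(f \right)} = \left(2 f\right)^{2} = 4 f^{2}$)
$\left(q{\left(Y{\left(6,A{\left(-5,4 \right)} \right)} \right)} - 51\right) \left(-30\right) = \left(4 \left(2 + \left(6 \cdot 4\right)^{2} - 18\right)^{2} - 51\right) \left(-30\right) = \left(4 \left(2 + 24^{2} - 18\right)^{2} - 51\right) \left(-30\right) = \left(4 \left(2 + 576 - 18\right)^{2} - 51\right) \left(-30\right) = \left(4 \cdot 560^{2} - 51\right) \left(-30\right) = \left(4 \cdot 313600 - 51\right) \left(-30\right) = \left(1254400 - 51\right) \left(-30\right) = 1254349 \left(-30\right) = -37630470$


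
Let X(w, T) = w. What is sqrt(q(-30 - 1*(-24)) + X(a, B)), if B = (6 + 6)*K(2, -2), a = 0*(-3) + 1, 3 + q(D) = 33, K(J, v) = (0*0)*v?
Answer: sqrt(31) ≈ 5.5678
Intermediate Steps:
K(J, v) = 0 (K(J, v) = 0*v = 0)
q(D) = 30 (q(D) = -3 + 33 = 30)
a = 1 (a = 0 + 1 = 1)
B = 0 (B = (6 + 6)*0 = 12*0 = 0)
sqrt(q(-30 - 1*(-24)) + X(a, B)) = sqrt(30 + 1) = sqrt(31)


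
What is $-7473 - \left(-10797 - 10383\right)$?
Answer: $13707$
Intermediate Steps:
$-7473 - \left(-10797 - 10383\right) = -7473 - -21180 = -7473 + 21180 = 13707$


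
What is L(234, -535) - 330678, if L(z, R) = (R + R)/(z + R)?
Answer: -99533008/301 ≈ -3.3067e+5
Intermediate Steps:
L(z, R) = 2*R/(R + z) (L(z, R) = (2*R)/(R + z) = 2*R/(R + z))
L(234, -535) - 330678 = 2*(-535)/(-535 + 234) - 330678 = 2*(-535)/(-301) - 330678 = 2*(-535)*(-1/301) - 330678 = 1070/301 - 330678 = -99533008/301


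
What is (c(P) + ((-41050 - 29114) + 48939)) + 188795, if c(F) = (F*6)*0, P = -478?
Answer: 167570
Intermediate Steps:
c(F) = 0 (c(F) = (6*F)*0 = 0)
(c(P) + ((-41050 - 29114) + 48939)) + 188795 = (0 + ((-41050 - 29114) + 48939)) + 188795 = (0 + (-70164 + 48939)) + 188795 = (0 - 21225) + 188795 = -21225 + 188795 = 167570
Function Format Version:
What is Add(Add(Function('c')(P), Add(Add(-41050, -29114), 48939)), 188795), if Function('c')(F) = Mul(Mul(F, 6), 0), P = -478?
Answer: 167570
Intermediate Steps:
Function('c')(F) = 0 (Function('c')(F) = Mul(Mul(6, F), 0) = 0)
Add(Add(Function('c')(P), Add(Add(-41050, -29114), 48939)), 188795) = Add(Add(0, Add(Add(-41050, -29114), 48939)), 188795) = Add(Add(0, Add(-70164, 48939)), 188795) = Add(Add(0, -21225), 188795) = Add(-21225, 188795) = 167570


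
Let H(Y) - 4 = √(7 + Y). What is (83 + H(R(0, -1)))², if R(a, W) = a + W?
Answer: (87 + √6)² ≈ 8001.2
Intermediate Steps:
R(a, W) = W + a
H(Y) = 4 + √(7 + Y)
(83 + H(R(0, -1)))² = (83 + (4 + √(7 + (-1 + 0))))² = (83 + (4 + √(7 - 1)))² = (83 + (4 + √6))² = (87 + √6)²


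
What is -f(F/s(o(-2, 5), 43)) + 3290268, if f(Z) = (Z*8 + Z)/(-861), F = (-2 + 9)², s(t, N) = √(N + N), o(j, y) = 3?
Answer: 3290268 + 21*√86/3526 ≈ 3.2903e+6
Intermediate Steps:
s(t, N) = √2*√N (s(t, N) = √(2*N) = √2*√N)
F = 49 (F = 7² = 49)
f(Z) = -3*Z/287 (f(Z) = (8*Z + Z)*(-1/861) = (9*Z)*(-1/861) = -3*Z/287)
-f(F/s(o(-2, 5), 43)) + 3290268 = -(-3)*49/((√2*√43))/287 + 3290268 = -(-3)*49/(√86)/287 + 3290268 = -(-3)*49*(√86/86)/287 + 3290268 = -(-3)*49*√86/86/287 + 3290268 = -(-21)*√86/3526 + 3290268 = 21*√86/3526 + 3290268 = 3290268 + 21*√86/3526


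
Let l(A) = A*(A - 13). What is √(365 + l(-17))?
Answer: 5*√35 ≈ 29.580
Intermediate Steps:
l(A) = A*(-13 + A)
√(365 + l(-17)) = √(365 - 17*(-13 - 17)) = √(365 - 17*(-30)) = √(365 + 510) = √875 = 5*√35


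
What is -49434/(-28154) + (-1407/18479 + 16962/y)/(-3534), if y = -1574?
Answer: 30298777570305/17225846116067 ≈ 1.7589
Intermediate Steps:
-49434/(-28154) + (-1407/18479 + 16962/y)/(-3534) = -49434/(-28154) + (-1407/18479 + 16962/(-1574))/(-3534) = -49434*(-1/28154) + (-1407*1/18479 + 16962*(-1/1574))*(-1/3534) = 3531/2011 + (-1407/18479 - 8481/787)*(-1/3534) = 3531/2011 - 157827708/14542973*(-1/3534) = 3531/2011 + 26304618/8565811097 = 30298777570305/17225846116067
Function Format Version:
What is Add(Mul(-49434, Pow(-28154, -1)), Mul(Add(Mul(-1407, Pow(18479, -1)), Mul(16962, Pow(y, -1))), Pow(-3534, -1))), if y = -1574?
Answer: Rational(30298777570305, 17225846116067) ≈ 1.7589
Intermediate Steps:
Add(Mul(-49434, Pow(-28154, -1)), Mul(Add(Mul(-1407, Pow(18479, -1)), Mul(16962, Pow(y, -1))), Pow(-3534, -1))) = Add(Mul(-49434, Pow(-28154, -1)), Mul(Add(Mul(-1407, Pow(18479, -1)), Mul(16962, Pow(-1574, -1))), Pow(-3534, -1))) = Add(Mul(-49434, Rational(-1, 28154)), Mul(Add(Mul(-1407, Rational(1, 18479)), Mul(16962, Rational(-1, 1574))), Rational(-1, 3534))) = Add(Rational(3531, 2011), Mul(Add(Rational(-1407, 18479), Rational(-8481, 787)), Rational(-1, 3534))) = Add(Rational(3531, 2011), Mul(Rational(-157827708, 14542973), Rational(-1, 3534))) = Add(Rational(3531, 2011), Rational(26304618, 8565811097)) = Rational(30298777570305, 17225846116067)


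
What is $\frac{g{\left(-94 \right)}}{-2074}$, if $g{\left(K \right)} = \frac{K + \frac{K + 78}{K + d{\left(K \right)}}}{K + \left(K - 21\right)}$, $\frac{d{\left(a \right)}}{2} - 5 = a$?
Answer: $- \frac{1597}{7368922} \approx -0.00021672$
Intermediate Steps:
$d{\left(a \right)} = 10 + 2 a$
$g{\left(K \right)} = \frac{K + \frac{78 + K}{10 + 3 K}}{-21 + 2 K}$ ($g{\left(K \right)} = \frac{K + \frac{K + 78}{K + \left(10 + 2 K\right)}}{K + \left(K - 21\right)} = \frac{K + \frac{78 + K}{10 + 3 K}}{K + \left(K - 21\right)} = \frac{K + \frac{78 + K}{10 + 3 K}}{K + \left(-21 + K\right)} = \frac{K + \frac{78 + K}{10 + 3 K}}{-21 + 2 K}$)
$\frac{g{\left(-94 \right)}}{-2074} = \frac{\frac{1}{-210 - -4042 + 6 \left(-94\right)^{2}} \left(78 + 3 \left(-94\right)^{2} + 11 \left(-94\right)\right)}{-2074} = \frac{78 + 3 \cdot 8836 - 1034}{-210 + 4042 + 6 \cdot 8836} \left(- \frac{1}{2074}\right) = \frac{78 + 26508 - 1034}{-210 + 4042 + 53016} \left(- \frac{1}{2074}\right) = \frac{1}{56848} \cdot 25552 \left(- \frac{1}{2074}\right) = \frac{1597}{3553} \left(- \frac{1}{2074}\right) = - \frac{1597}{7368922}$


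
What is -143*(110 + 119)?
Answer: -32747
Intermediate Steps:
-143*(110 + 119) = -143*229 = -32747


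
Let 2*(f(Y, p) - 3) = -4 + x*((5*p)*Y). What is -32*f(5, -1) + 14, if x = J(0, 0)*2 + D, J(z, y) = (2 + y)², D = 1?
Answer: 3582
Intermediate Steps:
x = 9 (x = (2 + 0)²*2 + 1 = 2²*2 + 1 = 4*2 + 1 = 8 + 1 = 9)
f(Y, p) = 1 + 45*Y*p/2 (f(Y, p) = 3 + (-4 + 9*((5*p)*Y))/2 = 3 + (-4 + 9*(5*Y*p))/2 = 3 + (-4 + 45*Y*p)/2 = 3 + (-2 + 45*Y*p/2) = 1 + 45*Y*p/2)
-32*f(5, -1) + 14 = -32*(1 + (45/2)*5*(-1)) + 14 = -32*(1 - 225/2) + 14 = -32*(-223/2) + 14 = 3568 + 14 = 3582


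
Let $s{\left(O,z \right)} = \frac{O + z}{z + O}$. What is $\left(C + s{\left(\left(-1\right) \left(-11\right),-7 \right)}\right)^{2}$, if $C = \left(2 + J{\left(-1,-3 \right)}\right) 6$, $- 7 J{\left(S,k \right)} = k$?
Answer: $\frac{11881}{49} \approx 242.47$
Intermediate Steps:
$J{\left(S,k \right)} = - \frac{k}{7}$
$s{\left(O,z \right)} = 1$ ($s{\left(O,z \right)} = \frac{O + z}{O + z} = 1$)
$C = \frac{102}{7}$ ($C = \left(2 - - \frac{3}{7}\right) 6 = \left(2 + \frac{3}{7}\right) 6 = \frac{17}{7} \cdot 6 = \frac{102}{7} \approx 14.571$)
$\left(C + s{\left(\left(-1\right) \left(-11\right),-7 \right)}\right)^{2} = \left(\frac{102}{7} + 1\right)^{2} = \left(\frac{109}{7}\right)^{2} = \frac{11881}{49}$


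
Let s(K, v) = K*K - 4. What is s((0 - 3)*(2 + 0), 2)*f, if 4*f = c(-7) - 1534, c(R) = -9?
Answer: -12344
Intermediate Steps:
s(K, v) = -4 + K² (s(K, v) = K² - 4 = -4 + K²)
f = -1543/4 (f = (-9 - 1534)/4 = (¼)*(-1543) = -1543/4 ≈ -385.75)
s((0 - 3)*(2 + 0), 2)*f = (-4 + ((0 - 3)*(2 + 0))²)*(-1543/4) = (-4 + (-3*2)²)*(-1543/4) = (-4 + (-6)²)*(-1543/4) = (-4 + 36)*(-1543/4) = 32*(-1543/4) = -12344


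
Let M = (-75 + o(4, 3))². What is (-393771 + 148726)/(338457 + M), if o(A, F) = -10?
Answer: -245045/345682 ≈ -0.70887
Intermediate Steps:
M = 7225 (M = (-75 - 10)² = (-85)² = 7225)
(-393771 + 148726)/(338457 + M) = (-393771 + 148726)/(338457 + 7225) = -245045/345682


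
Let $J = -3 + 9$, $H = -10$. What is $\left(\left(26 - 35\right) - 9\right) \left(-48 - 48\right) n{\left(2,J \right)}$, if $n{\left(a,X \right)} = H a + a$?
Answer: $-31104$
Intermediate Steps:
$J = 6$
$n{\left(a,X \right)} = - 9 a$ ($n{\left(a,X \right)} = - 10 a + a = - 9 a$)
$\left(\left(26 - 35\right) - 9\right) \left(-48 - 48\right) n{\left(2,J \right)} = \left(\left(26 - 35\right) - 9\right) \left(-48 - 48\right) \left(\left(-9\right) 2\right) = \left(\left(26 - 35\right) - 9\right) \left(-96\right) \left(-18\right) = \left(-9 - 9\right) \left(-96\right) \left(-18\right) = \left(-18\right) \left(-96\right) \left(-18\right) = 1728 \left(-18\right) = -31104$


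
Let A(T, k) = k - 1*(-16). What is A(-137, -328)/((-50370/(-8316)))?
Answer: -432432/8395 ≈ -51.511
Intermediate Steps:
A(T, k) = 16 + k (A(T, k) = k + 16 = 16 + k)
A(-137, -328)/((-50370/(-8316))) = (16 - 328)/((-50370/(-8316))) = -312/((-50370*(-1/8316))) = -312/8395/1386 = -312*1386/8395 = -432432/8395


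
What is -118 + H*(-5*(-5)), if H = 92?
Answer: 2182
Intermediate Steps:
-118 + H*(-5*(-5)) = -118 + 92*(-5*(-5)) = -118 + 92*25 = -118 + 2300 = 2182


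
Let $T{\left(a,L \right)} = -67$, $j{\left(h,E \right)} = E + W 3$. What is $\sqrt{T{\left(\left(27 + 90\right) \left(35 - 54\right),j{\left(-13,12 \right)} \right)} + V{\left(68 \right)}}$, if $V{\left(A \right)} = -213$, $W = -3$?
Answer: $2 i \sqrt{70} \approx 16.733 i$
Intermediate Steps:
$j{\left(h,E \right)} = -9 + E$ ($j{\left(h,E \right)} = E - 9 = -9 + E$)
$\sqrt{T{\left(\left(27 + 90\right) \left(35 - 54\right),j{\left(-13,12 \right)} \right)} + V{\left(68 \right)}} = \sqrt{-67 - 213} = \sqrt{-280} = 2 i \sqrt{70}$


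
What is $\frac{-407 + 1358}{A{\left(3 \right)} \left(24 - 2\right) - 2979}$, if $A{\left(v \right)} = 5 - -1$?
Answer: $- \frac{317}{949} \approx -0.33404$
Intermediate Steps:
$A{\left(v \right)} = 6$ ($A{\left(v \right)} = 5 + 1 = 6$)
$\frac{-407 + 1358}{A{\left(3 \right)} \left(24 - 2\right) - 2979} = \frac{-407 + 1358}{6 \left(24 - 2\right) - 2979} = \frac{951}{6 \cdot 22 - 2979} = \frac{951}{132 - 2979} = \frac{951}{-2847} = 951 \left(- \frac{1}{2847}\right) = - \frac{317}{949}$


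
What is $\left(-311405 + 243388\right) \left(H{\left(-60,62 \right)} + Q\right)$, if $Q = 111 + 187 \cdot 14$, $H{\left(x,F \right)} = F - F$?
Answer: $-185618393$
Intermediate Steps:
$H{\left(x,F \right)} = 0$
$Q = 2729$ ($Q = 111 + 2618 = 2729$)
$\left(-311405 + 243388\right) \left(H{\left(-60,62 \right)} + Q\right) = \left(-311405 + 243388\right) \left(0 + 2729\right) = \left(-68017\right) 2729 = -185618393$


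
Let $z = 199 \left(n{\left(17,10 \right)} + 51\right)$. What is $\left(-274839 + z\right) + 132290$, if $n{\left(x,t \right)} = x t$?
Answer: $-98570$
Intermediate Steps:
$n{\left(x,t \right)} = t x$
$z = 43979$ ($z = 199 \left(10 \cdot 17 + 51\right) = 199 \left(170 + 51\right) = 199 \cdot 221 = 43979$)
$\left(-274839 + z\right) + 132290 = \left(-274839 + 43979\right) + 132290 = -230860 + 132290 = -98570$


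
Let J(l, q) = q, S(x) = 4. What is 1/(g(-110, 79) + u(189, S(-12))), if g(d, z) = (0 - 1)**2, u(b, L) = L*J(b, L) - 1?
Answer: 1/16 ≈ 0.062500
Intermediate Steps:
u(b, L) = -1 + L**2 (u(b, L) = L*L - 1 = L**2 - 1 = -1 + L**2)
g(d, z) = 1 (g(d, z) = (-1)**2 = 1)
1/(g(-110, 79) + u(189, S(-12))) = 1/(1 + (-1 + 4**2)) = 1/(1 + (-1 + 16)) = 1/(1 + 15) = 1/16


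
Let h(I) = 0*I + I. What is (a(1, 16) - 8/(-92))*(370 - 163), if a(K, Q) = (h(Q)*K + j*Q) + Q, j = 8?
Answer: 33138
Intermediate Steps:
h(I) = I (h(I) = 0 + I = I)
a(K, Q) = 9*Q + K*Q (a(K, Q) = (Q*K + 8*Q) + Q = (K*Q + 8*Q) + Q = (8*Q + K*Q) + Q = 9*Q + K*Q)
(a(1, 16) - 8/(-92))*(370 - 163) = (16*(9 + 1) - 8/(-92))*(370 - 163) = (16*10 - 8*(-1/92))*207 = (160 + 2/23)*207 = (3682/23)*207 = 33138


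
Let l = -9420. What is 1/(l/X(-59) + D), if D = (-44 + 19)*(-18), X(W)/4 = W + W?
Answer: 118/55455 ≈ 0.0021279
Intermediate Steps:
X(W) = 8*W (X(W) = 4*(W + W) = 4*(2*W) = 8*W)
D = 450 (D = -25*(-18) = 450)
1/(l/X(-59) + D) = 1/(-9420/(8*(-59)) + 450) = 1/(-9420/(-472) + 450) = 1/(-9420*(-1/472) + 450) = 1/(2355/118 + 450) = 1/(55455/118) = 118/55455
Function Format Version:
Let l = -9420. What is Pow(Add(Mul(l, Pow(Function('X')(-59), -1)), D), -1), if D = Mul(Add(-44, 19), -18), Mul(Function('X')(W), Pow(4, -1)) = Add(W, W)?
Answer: Rational(118, 55455) ≈ 0.0021279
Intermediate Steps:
Function('X')(W) = Mul(8, W) (Function('X')(W) = Mul(4, Add(W, W)) = Mul(4, Mul(2, W)) = Mul(8, W))
D = 450 (D = Mul(-25, -18) = 450)
Pow(Add(Mul(l, Pow(Function('X')(-59), -1)), D), -1) = Pow(Add(Mul(-9420, Pow(Mul(8, -59), -1)), 450), -1) = Pow(Add(Mul(-9420, Pow(-472, -1)), 450), -1) = Pow(Add(Mul(-9420, Rational(-1, 472)), 450), -1) = Pow(Add(Rational(2355, 118), 450), -1) = Pow(Rational(55455, 118), -1) = Rational(118, 55455)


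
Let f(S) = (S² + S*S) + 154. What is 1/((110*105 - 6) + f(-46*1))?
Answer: 1/15930 ≈ 6.2775e-5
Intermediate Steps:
f(S) = 154 + 2*S² (f(S) = (S² + S²) + 154 = 2*S² + 154 = 154 + 2*S²)
1/((110*105 - 6) + f(-46*1)) = 1/((110*105 - 6) + (154 + 2*(-46*1)²)) = 1/((11550 - 6) + (154 + 2*(-46)²)) = 1/(11544 + (154 + 2*2116)) = 1/(11544 + (154 + 4232)) = 1/(11544 + 4386) = 1/15930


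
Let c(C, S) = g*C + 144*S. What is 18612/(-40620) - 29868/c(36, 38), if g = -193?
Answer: 8234492/416355 ≈ 19.778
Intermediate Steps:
c(C, S) = -193*C + 144*S
18612/(-40620) - 29868/c(36, 38) = 18612/(-40620) - 29868/(-193*36 + 144*38) = 18612*(-1/40620) - 29868/(-6948 + 5472) = -1551/3385 - 29868/(-1476) = -1551/3385 - 29868*(-1/1476) = -1551/3385 + 2489/123 = 8234492/416355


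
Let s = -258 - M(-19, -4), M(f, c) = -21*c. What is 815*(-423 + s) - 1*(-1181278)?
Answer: 557803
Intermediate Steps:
s = -342 (s = -258 - (-21)*(-4) = -258 - 1*84 = -258 - 84 = -342)
815*(-423 + s) - 1*(-1181278) = 815*(-423 - 342) - 1*(-1181278) = 815*(-765) + 1181278 = -623475 + 1181278 = 557803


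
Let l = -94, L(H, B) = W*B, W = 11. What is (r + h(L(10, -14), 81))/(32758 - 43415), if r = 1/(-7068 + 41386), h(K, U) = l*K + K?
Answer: -491502397/365726926 ≈ -1.3439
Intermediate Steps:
L(H, B) = 11*B
h(K, U) = -93*K (h(K, U) = -94*K + K = -93*K)
r = 1/34318 ≈ 2.9139e-5
(r + h(L(10, -14), 81))/(32758 - 43415) = (1/34318 - 1023*(-14))/(32758 - 43415) = (1/34318 - 93*(-154))/(-10657) = (1/34318 + 14322)*(-1/10657) = (491502397/34318)*(-1/10657) = -491502397/365726926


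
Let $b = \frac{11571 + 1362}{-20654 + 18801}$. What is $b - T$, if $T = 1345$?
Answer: $- \frac{2505218}{1853} \approx -1352.0$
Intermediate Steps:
$b = - \frac{12933}{1853}$ ($b = \frac{12933}{-1853} = 12933 \left(- \frac{1}{1853}\right) = - \frac{12933}{1853} \approx -6.9795$)
$b - T = - \frac{12933}{1853} - 1345 = - \frac{2505218}{1853}$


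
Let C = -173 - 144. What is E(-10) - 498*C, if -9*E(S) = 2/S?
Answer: 7103971/45 ≈ 1.5787e+5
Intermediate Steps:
C = -317
E(S) = -2/(9*S)
E(-10) - 498*C = -2/9/(-10) - 498*(-317) = -2/9*(-⅒) + 157866 = 1/45 + 157866 = 7103971/45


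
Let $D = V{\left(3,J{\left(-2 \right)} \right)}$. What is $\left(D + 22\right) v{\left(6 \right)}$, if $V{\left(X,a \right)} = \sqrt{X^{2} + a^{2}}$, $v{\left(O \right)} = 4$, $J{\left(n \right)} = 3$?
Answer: $88 + 12 \sqrt{2} \approx 104.97$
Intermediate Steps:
$D = 3 \sqrt{2}$ ($D = \sqrt{3^{2} + 3^{2}} = \sqrt{9 + 9} = \sqrt{18} = 3 \sqrt{2} \approx 4.2426$)
$\left(D + 22\right) v{\left(6 \right)} = \left(3 \sqrt{2} + 22\right) 4 = \left(22 + 3 \sqrt{2}\right) 4 = 88 + 12 \sqrt{2}$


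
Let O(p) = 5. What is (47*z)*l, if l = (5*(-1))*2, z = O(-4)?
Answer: -2350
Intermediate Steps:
z = 5
l = -10 (l = -5*2 = -10)
(47*z)*l = (47*5)*(-10) = 235*(-10) = -2350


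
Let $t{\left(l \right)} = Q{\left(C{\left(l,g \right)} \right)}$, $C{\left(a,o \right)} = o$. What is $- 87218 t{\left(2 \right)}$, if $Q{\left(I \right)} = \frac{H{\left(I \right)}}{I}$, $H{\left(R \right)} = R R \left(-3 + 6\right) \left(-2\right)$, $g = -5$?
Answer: $-2616540$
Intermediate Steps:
$H{\left(R \right)} = - 6 R^{2}$ ($H{\left(R \right)} = R R 3 \left(-2\right) = R 3 R \left(-2\right) = 3 R^{2} \left(-2\right) = - 6 R^{2}$)
$Q{\left(I \right)} = - 6 I$ ($Q{\left(I \right)} = \frac{\left(-6\right) I^{2}}{I} = - 6 I$)
$t{\left(l \right)} = 30$ ($t{\left(l \right)} = \left(-6\right) \left(-5\right) = 30$)
$- 87218 t{\left(2 \right)} = \left(-87218\right) 30 = -2616540$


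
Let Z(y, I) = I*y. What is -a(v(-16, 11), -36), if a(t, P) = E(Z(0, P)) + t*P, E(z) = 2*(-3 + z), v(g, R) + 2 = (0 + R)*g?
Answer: -6402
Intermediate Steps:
v(g, R) = -2 + R*g (v(g, R) = -2 + (0 + R)*g = -2 + R*g)
E(z) = -6 + 2*z
a(t, P) = -6 + P*t (a(t, P) = (-6 + 2*(P*0)) + t*P = (-6 + 2*0) + P*t = (-6 + 0) + P*t = -6 + P*t)
-a(v(-16, 11), -36) = -(-6 - 36*(-2 + 11*(-16))) = -(-6 - 36*(-2 - 176)) = -(-6 - 36*(-178)) = -(-6 + 6408) = -1*6402 = -6402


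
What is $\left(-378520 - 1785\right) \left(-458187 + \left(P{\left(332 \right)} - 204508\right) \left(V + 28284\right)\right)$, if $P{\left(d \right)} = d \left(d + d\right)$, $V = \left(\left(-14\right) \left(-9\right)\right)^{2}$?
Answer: $-267526393864965$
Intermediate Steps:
$V = 15876$ ($V = 126^{2} = 15876$)
$P{\left(d \right)} = 2 d^{2}$ ($P{\left(d \right)} = d 2 d = 2 d^{2}$)
$\left(-378520 - 1785\right) \left(-458187 + \left(P{\left(332 \right)} - 204508\right) \left(V + 28284\right)\right) = \left(-378520 - 1785\right) \left(-458187 + \left(2 \cdot 332^{2} - 204508\right) \left(15876 + 28284\right)\right) = - 380305 \left(-458187 + \left(2 \cdot 110224 - 204508\right) 44160\right) = - 380305 \left(-458187 + \left(220448 - 204508\right) 44160\right) = - 380305 \left(-458187 + 15940 \cdot 44160\right) = - 380305 \left(-458187 + 703910400\right) = \left(-380305\right) 703452213 = -267526393864965$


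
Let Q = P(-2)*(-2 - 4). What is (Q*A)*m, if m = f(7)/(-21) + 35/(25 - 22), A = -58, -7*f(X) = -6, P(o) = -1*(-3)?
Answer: 594732/49 ≈ 12137.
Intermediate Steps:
P(o) = 3
f(X) = 6/7 (f(X) = -⅐*(-6) = 6/7)
Q = -18 (Q = 3*(-2 - 4) = 3*(-6) = -18)
m = 1709/147 (m = (6/7)/(-21) + 35/(25 - 22) = (6/7)*(-1/21) + 35/3 = -2/49 + 35*(⅓) = -2/49 + 35/3 = 1709/147 ≈ 11.626)
(Q*A)*m = -18*(-58)*(1709/147) = 1044*(1709/147) = 594732/49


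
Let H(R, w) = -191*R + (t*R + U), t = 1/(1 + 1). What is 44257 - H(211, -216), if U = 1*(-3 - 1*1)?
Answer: 168913/2 ≈ 84457.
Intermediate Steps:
U = -4 (U = 1*(-3 - 1) = 1*(-4) = -4)
t = ½ (t = 1/2 = ½ ≈ 0.50000)
H(R, w) = -4 - 381*R/2 (H(R, w) = -191*R + (R/2 - 4) = -191*R + (-4 + R/2) = -4 - 381*R/2)
44257 - H(211, -216) = 44257 - (-4 - 381/2*211) = 44257 - (-4 - 80391/2) = 44257 - 1*(-80399/2) = 44257 + 80399/2 = 168913/2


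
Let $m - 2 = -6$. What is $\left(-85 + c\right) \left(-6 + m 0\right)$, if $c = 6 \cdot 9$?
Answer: $186$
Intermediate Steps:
$m = -4$ ($m = 2 - 6 = -4$)
$c = 54$
$\left(-85 + c\right) \left(-6 + m 0\right) = \left(-85 + 54\right) \left(-6 - 0\right) = - 31 \left(-6 + 0\right) = \left(-31\right) \left(-6\right) = 186$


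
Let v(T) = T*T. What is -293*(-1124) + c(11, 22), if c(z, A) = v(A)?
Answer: 329816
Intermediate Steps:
v(T) = T**2
c(z, A) = A**2
-293*(-1124) + c(11, 22) = -293*(-1124) + 22**2 = 329332 + 484 = 329816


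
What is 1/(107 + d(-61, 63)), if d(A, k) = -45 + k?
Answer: 1/125 ≈ 0.0080000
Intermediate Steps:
1/(107 + d(-61, 63)) = 1/(107 + (-45 + 63)) = 1/(107 + 18) = 1/125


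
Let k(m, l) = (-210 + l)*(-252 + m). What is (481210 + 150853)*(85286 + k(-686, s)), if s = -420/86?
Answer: 7796129244334/43 ≈ 1.8131e+11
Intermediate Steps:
s = -210/43 (s = -420*1/86 = -210/43 ≈ -4.8837)
k(m, l) = (-252 + m)*(-210 + l)
(481210 + 150853)*(85286 + k(-686, s)) = (481210 + 150853)*(85286 + (52920 - 252*(-210/43) - 210*(-686) - 210/43*(-686))) = 632063*(85286 + (52920 + 52920/43 + 144060 + 144060/43)) = 632063*(85286 + 8667120/43) = 632063*(12334418/43) = 7796129244334/43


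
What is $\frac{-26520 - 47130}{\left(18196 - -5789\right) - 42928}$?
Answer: $\frac{73650}{18943} \approx 3.888$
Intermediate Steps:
$\frac{-26520 - 47130}{\left(18196 - -5789\right) - 42928} = - \frac{73650}{\left(18196 + 5789\right) - 42928} = - \frac{73650}{23985 - 42928} = - \frac{73650}{-18943} = \left(-73650\right) \left(- \frac{1}{18943}\right) = \frac{73650}{18943}$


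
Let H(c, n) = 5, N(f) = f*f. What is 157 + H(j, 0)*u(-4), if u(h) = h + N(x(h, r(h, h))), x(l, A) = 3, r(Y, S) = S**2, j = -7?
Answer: 182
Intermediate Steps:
N(f) = f**2
u(h) = 9 + h (u(h) = h + 3**2 = h + 9 = 9 + h)
157 + H(j, 0)*u(-4) = 157 + 5*(9 - 4) = 157 + 5*5 = 157 + 25 = 182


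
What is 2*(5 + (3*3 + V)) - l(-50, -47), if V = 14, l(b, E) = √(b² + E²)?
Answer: 56 - √4709 ≈ -12.622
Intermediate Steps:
l(b, E) = √(E² + b²)
2*(5 + (3*3 + V)) - l(-50, -47) = 2*(5 + (3*3 + 14)) - √((-47)² + (-50)²) = 2*(5 + (9 + 14)) - √(2209 + 2500) = 2*(5 + 23) - √4709 = 2*28 - √4709 = 56 - √4709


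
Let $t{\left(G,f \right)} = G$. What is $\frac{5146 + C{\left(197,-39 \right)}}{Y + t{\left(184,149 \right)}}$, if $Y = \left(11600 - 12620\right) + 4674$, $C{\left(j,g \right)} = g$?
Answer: $\frac{5107}{3838} \approx 1.3306$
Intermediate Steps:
$Y = 3654$ ($Y = -1020 + 4674 = 3654$)
$\frac{5146 + C{\left(197,-39 \right)}}{Y + t{\left(184,149 \right)}} = \frac{5146 - 39}{3654 + 184} = \frac{5107}{3838}$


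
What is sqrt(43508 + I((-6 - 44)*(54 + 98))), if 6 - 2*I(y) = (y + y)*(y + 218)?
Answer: I*sqrt(56059689) ≈ 7487.3*I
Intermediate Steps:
I(y) = 3 - y*(218 + y) (I(y) = 3 - (y + y)*(y + 218)/2 = 3 - 2*y*(218 + y)/2 = 3 - y*(218 + y))
sqrt(43508 + I((-6 - 44)*(54 + 98))) = sqrt(43508 + (3 - ((-6 - 44)*(54 + 98))**2 - 218*(-6 - 44)*(54 + 98))) = sqrt(43508 + (3 - (-50*152)**2 - (-10900)*152)) = sqrt(43508 + (3 - 1*(-7600)**2 - 218*(-7600))) = sqrt(43508 + (3 - 1*57760000 + 1656800)) = sqrt(43508 + (3 - 57760000 + 1656800)) = sqrt(43508 - 56103197) = sqrt(-56059689) = I*sqrt(56059689)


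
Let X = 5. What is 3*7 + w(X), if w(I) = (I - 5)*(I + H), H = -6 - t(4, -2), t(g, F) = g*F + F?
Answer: 21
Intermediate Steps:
t(g, F) = F + F*g (t(g, F) = F*g + F = F + F*g)
H = 4 (H = -6 - (-2)*(1 + 4) = -6 - (-2)*5 = -6 - 1*(-10) = -6 + 10 = 4)
w(I) = (-5 + I)*(4 + I) (w(I) = (I - 5)*(I + 4) = (-5 + I)*(4 + I))
3*7 + w(X) = 3*7 + (-20 + 5**2 - 1*5) = 21 + (-20 + 25 - 5) = 21 + 0 = 21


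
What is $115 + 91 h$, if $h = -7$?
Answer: $-522$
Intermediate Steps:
$115 + 91 h = 115 + 91 \left(-7\right) = 115 - 637 = -522$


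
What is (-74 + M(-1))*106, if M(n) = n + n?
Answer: -8056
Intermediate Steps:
M(n) = 2*n
(-74 + M(-1))*106 = (-74 + 2*(-1))*106 = (-74 - 2)*106 = -76*106 = -8056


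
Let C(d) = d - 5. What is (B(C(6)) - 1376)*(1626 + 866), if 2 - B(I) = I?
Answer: -3426500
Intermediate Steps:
C(d) = -5 + d
B(I) = 2 - I
(B(C(6)) - 1376)*(1626 + 866) = ((2 - (-5 + 6)) - 1376)*(1626 + 866) = ((2 - 1*1) - 1376)*2492 = ((2 - 1) - 1376)*2492 = (1 - 1376)*2492 = -1375*2492 = -3426500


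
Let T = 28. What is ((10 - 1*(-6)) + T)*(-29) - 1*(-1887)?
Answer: 611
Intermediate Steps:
((10 - 1*(-6)) + T)*(-29) - 1*(-1887) = ((10 - 1*(-6)) + 28)*(-29) - 1*(-1887) = ((10 + 6) + 28)*(-29) + 1887 = (16 + 28)*(-29) + 1887 = 44*(-29) + 1887 = -1276 + 1887 = 611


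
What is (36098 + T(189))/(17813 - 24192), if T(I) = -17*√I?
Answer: -36098/6379 + 51*√21/6379 ≈ -5.6222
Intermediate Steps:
(36098 + T(189))/(17813 - 24192) = (36098 - 51*√21)/(17813 - 24192) = (36098 - 51*√21)/(-6379) = (36098 - 51*√21)*(-1/6379) = -36098/6379 + 51*√21/6379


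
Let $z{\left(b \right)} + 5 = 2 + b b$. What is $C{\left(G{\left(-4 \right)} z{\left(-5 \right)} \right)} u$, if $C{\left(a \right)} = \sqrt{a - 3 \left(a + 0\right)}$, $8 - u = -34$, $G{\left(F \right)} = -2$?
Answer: $84 \sqrt{22} \approx 394.0$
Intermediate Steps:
$u = 42$ ($u = 8 - -34 = 8 + 34 = 42$)
$z{\left(b \right)} = -3 + b^{2}$ ($z{\left(b \right)} = -5 + \left(2 + b b\right) = -5 + \left(2 + b^{2}\right) = -3 + b^{2}$)
$C{\left(a \right)} = \sqrt{2} \sqrt{- a}$ ($C{\left(a \right)} = \sqrt{a - 3 a} = \sqrt{- 2 a} = \sqrt{2} \sqrt{- a}$)
$C{\left(G{\left(-4 \right)} z{\left(-5 \right)} \right)} u = \sqrt{2} \sqrt{- \left(-2\right) \left(-3 + \left(-5\right)^{2}\right)} 42 = \sqrt{2} \sqrt{- \left(-2\right) \left(-3 + 25\right)} 42 = \sqrt{2} \sqrt{- \left(-2\right) 22} \cdot 42 = \sqrt{2} \sqrt{\left(-1\right) \left(-44\right)} 42 = \sqrt{2} \sqrt{44} \cdot 42 = \sqrt{2} \cdot 2 \sqrt{11} \cdot 42 = 2 \sqrt{22} \cdot 42 = 84 \sqrt{22}$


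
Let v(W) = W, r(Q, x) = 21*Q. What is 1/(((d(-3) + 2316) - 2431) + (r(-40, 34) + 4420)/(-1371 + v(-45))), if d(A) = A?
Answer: -354/42667 ≈ -0.0082968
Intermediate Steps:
1/(((d(-3) + 2316) - 2431) + (r(-40, 34) + 4420)/(-1371 + v(-45))) = 1/(((-3 + 2316) - 2431) + (21*(-40) + 4420)/(-1371 - 45)) = 1/((2313 - 2431) + (-840 + 4420)/(-1416)) = 1/(-118 + 3580*(-1/1416)) = 1/(-118 - 895/354) = 1/(-42667/354) = -354/42667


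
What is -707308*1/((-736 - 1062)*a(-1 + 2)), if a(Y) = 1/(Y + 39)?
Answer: 14146160/899 ≈ 15735.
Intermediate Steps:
a(Y) = 1/(39 + Y)
-707308*1/((-736 - 1062)*a(-1 + 2)) = -707308*(39 + (-1 + 2))/(-736 - 1062) = -707308/((-1798/(39 + 1))) = -707308/((-1798/40)) = -707308/((-1798*1/40)) = -707308/(-899/20) = -707308*(-20/899) = 14146160/899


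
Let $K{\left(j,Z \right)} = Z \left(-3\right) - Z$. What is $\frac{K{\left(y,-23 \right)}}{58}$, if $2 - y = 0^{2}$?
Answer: $\frac{46}{29} \approx 1.5862$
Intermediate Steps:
$y = 2$ ($y = 2 - 0^{2} = 2 - 0 = 2 + 0 = 2$)
$K{\left(j,Z \right)} = - 4 Z$ ($K{\left(j,Z \right)} = - 3 Z - Z = - 4 Z$)
$\frac{K{\left(y,-23 \right)}}{58} = \frac{\left(-4\right) \left(-23\right)}{58} = 92 \cdot \frac{1}{58} = \frac{46}{29}$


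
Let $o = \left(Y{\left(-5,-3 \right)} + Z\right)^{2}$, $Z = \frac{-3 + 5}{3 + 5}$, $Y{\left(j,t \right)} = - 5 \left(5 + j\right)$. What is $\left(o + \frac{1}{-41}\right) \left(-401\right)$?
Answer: $- \frac{10025}{656} \approx -15.282$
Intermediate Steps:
$Y{\left(j,t \right)} = -25 - 5 j$
$Z = \frac{1}{4}$ ($Z = \frac{2}{8} = 2 \cdot \frac{1}{8} = \frac{1}{4} \approx 0.25$)
$o = \frac{1}{16}$ ($o = \left(\left(-25 - -25\right) + \frac{1}{4}\right)^{2} = \left(\left(-25 + 25\right) + \frac{1}{4}\right)^{2} = \left(0 + \frac{1}{4}\right)^{2} = \left(\frac{1}{4}\right)^{2} = \frac{1}{16} \approx 0.0625$)
$\left(o + \frac{1}{-41}\right) \left(-401\right) = \left(\frac{1}{16} + \frac{1}{-41}\right) \left(-401\right) = \left(\frac{1}{16} - \frac{1}{41}\right) \left(-401\right) = \frac{25}{656} \left(-401\right) = - \frac{10025}{656}$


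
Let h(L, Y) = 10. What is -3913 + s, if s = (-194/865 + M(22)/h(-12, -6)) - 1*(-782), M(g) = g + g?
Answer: -2704703/865 ≈ -3126.8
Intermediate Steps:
M(g) = 2*g
s = 680042/865 (s = (-194/865 + (2*22)/10) - 1*(-782) = (-194*1/865 + 44*(⅒)) + 782 = (-194/865 + 22/5) + 782 = 3612/865 + 782 = 680042/865 ≈ 786.18)
-3913 + s = -3913 + 680042/865 = -2704703/865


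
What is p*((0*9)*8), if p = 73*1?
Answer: 0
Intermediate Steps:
p = 73
p*((0*9)*8) = 73*((0*9)*8) = 73*(0*8) = 73*0 = 0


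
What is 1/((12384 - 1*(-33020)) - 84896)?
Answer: -1/39492 ≈ -2.5322e-5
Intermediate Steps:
1/((12384 - 1*(-33020)) - 84896) = 1/((12384 + 33020) - 84896) = 1/(45404 - 84896) = 1/(-39492) = -1/39492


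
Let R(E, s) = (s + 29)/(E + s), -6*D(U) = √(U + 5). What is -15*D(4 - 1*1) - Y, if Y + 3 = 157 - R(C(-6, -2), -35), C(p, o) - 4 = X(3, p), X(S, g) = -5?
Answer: -923/6 + 5*√2 ≈ -146.76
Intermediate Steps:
C(p, o) = -1 (C(p, o) = 4 - 5 = -1)
D(U) = -√(5 + U)/6 (D(U) = -√(U + 5)/6 = -√(5 + U)/6)
R(E, s) = (29 + s)/(E + s)
Y = 923/6 (Y = -3 + (157 - (29 - 35)/(-1 - 35)) = -3 + (157 - (-6)/(-36)) = -3 + (157 - (-1)*(-6)/36) = -3 + (157 - 1*⅙) = -3 + (157 - ⅙) = -3 + 941/6 = 923/6 ≈ 153.83)
-15*D(4 - 1*1) - Y = -(-5)*√(5 + (4 - 1*1))/2 - 1*923/6 = -(-5)*√(5 + (4 - 1))/2 - 923/6 = -(-5)*√(5 + 3)/2 - 923/6 = -(-5)*√8/2 - 923/6 = -(-5)*2*√2/2 - 923/6 = -(-5)*√2 - 923/6 = 5*√2 - 923/6 = -923/6 + 5*√2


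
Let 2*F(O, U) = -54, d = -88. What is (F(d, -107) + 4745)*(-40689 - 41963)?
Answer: -389952136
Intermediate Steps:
F(O, U) = -27 (F(O, U) = (1/2)*(-54) = -27)
(F(d, -107) + 4745)*(-40689 - 41963) = (-27 + 4745)*(-40689 - 41963) = 4718*(-82652) = -389952136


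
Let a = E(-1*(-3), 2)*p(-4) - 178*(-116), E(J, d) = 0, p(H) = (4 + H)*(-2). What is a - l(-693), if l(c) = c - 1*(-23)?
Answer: 21318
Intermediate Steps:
p(H) = -8 - 2*H
l(c) = 23 + c (l(c) = c + 23 = 23 + c)
a = 20648 (a = 0*(-8 - 2*(-4)) - 178*(-116) = 0*(-8 + 8) + 20648 = 0*0 + 20648 = 0 + 20648 = 20648)
a - l(-693) = 20648 - (23 - 693) = 20648 - 1*(-670) = 20648 + 670 = 21318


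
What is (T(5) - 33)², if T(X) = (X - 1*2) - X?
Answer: 1225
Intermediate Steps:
T(X) = -2 (T(X) = (X - 2) - X = (-2 + X) - X = -2)
(T(5) - 33)² = (-2 - 33)² = (-35)² = 1225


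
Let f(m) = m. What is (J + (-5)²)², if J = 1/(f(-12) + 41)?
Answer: 527076/841 ≈ 626.73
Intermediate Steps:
J = 1/29 (J = 1/(-12 + 41) = 1/29 ≈ 0.034483)
(J + (-5)²)² = (1/29 + (-5)²)² = (1/29 + 25)² = (726/29)² = 527076/841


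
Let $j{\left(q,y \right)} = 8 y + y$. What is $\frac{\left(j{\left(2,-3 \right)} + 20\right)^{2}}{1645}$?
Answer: $\frac{7}{235} \approx 0.029787$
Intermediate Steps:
$j{\left(q,y \right)} = 9 y$
$\frac{\left(j{\left(2,-3 \right)} + 20\right)^{2}}{1645} = \frac{\left(9 \left(-3\right) + 20\right)^{2}}{1645} = \left(-27 + 20\right)^{2} \cdot \frac{1}{1645} = \left(-7\right)^{2} \cdot \frac{1}{1645} = 49 \cdot \frac{1}{1645} = \frac{7}{235}$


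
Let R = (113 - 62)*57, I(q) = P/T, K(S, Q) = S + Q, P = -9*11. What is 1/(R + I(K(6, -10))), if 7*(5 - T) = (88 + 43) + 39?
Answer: 15/43682 ≈ 0.00034339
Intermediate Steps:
T = -135/7 (T = 5 - ((88 + 43) + 39)/7 = 5 - (131 + 39)/7 = 5 - 1/7*170 = 5 - 170/7 = -135/7 ≈ -19.286)
P = -99
K(S, Q) = Q + S
I(q) = 77/15 (I(q) = -99/(-135/7) = -99*(-7/135) = 77/15)
R = 2907 (R = 51*57 = 2907)
1/(R + I(K(6, -10))) = 1/(2907 + 77/15) = 1/(43682/15) = 15/43682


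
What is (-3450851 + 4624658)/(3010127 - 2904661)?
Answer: 1173807/105466 ≈ 11.130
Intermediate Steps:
(-3450851 + 4624658)/(3010127 - 2904661) = 1173807/105466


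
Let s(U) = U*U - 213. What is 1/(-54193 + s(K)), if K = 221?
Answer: -1/5565 ≈ -0.00017969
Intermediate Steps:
s(U) = -213 + U² (s(U) = U² - 213 = -213 + U²)
1/(-54193 + s(K)) = 1/(-54193 + (-213 + 221²)) = 1/(-54193 + (-213 + 48841)) = 1/(-54193 + 48628) = 1/(-5565) = -1/5565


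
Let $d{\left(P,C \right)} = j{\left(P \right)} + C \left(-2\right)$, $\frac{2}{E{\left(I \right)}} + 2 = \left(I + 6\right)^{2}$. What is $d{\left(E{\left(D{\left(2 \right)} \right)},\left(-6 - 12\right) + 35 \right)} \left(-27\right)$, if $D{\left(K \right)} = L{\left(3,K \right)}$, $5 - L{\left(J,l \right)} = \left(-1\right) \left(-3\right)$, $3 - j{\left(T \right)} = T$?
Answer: $\frac{25974}{31} \approx 837.87$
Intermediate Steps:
$j{\left(T \right)} = 3 - T$
$L{\left(J,l \right)} = 2$ ($L{\left(J,l \right)} = 5 - \left(-1\right) \left(-3\right) = 5 - 3 = 2$)
$D{\left(K \right)} = 2$
$E{\left(I \right)} = \frac{2}{-2 + \left(6 + I\right)^{2}}$ ($E{\left(I \right)} = \frac{2}{-2 + \left(I + 6\right)^{2}} = \frac{2}{-2 + \left(6 + I\right)^{2}}$)
$d{\left(P,C \right)} = 3 - P - 2 C$ ($d{\left(P,C \right)} = \left(3 - P\right) + C \left(-2\right) = \left(3 - P\right) - 2 C = 3 - P - 2 C$)
$d{\left(E{\left(D{\left(2 \right)} \right)},\left(-6 - 12\right) + 35 \right)} \left(-27\right) = \left(3 - \frac{2}{-2 + \left(6 + 2\right)^{2}} - 2 \left(\left(-6 - 12\right) + 35\right)\right) \left(-27\right) = \left(3 - \frac{2}{-2 + 8^{2}} - 2 \left(-18 + 35\right)\right) \left(-27\right) = \left(3 - \frac{2}{-2 + 64} - 34\right) \left(-27\right) = \left(3 - \frac{2}{62} - 34\right) \left(-27\right) = \left(3 - 2 \cdot \frac{1}{62} - 34\right) \left(-27\right) = \left(3 - \frac{1}{31} - 34\right) \left(-27\right) = \left(- \frac{962}{31}\right) \left(-27\right) = \frac{25974}{31}$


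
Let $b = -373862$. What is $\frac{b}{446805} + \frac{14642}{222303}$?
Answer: $- \frac{25522841792}{33108697305} \approx -0.77088$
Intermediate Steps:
$\frac{b}{446805} + \frac{14642}{222303} = - \frac{373862}{446805} + \frac{14642}{222303} = - \frac{25522841792}{33108697305}$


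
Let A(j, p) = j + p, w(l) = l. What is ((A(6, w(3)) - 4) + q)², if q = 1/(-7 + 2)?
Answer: 576/25 ≈ 23.040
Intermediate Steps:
q = -⅕ (q = 1/(-5) = -⅕ ≈ -0.20000)
((A(6, w(3)) - 4) + q)² = (((6 + 3) - 4) - ⅕)² = ((9 - 4) - ⅕)² = (5 - ⅕)² = (24/5)² = 576/25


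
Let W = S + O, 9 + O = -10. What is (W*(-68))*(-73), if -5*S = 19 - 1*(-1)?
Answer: -114172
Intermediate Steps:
O = -19 (O = -9 - 10 = -19)
S = -4 (S = -(19 - 1*(-1))/5 = -(19 + 1)/5 = -⅕*20 = -4)
W = -23 (W = -4 - 19 = -23)
(W*(-68))*(-73) = -23*(-68)*(-73) = 1564*(-73) = -114172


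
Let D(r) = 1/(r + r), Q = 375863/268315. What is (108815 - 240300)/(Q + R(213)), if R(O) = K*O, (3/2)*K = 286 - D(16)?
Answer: -564470364400/174335903923 ≈ -3.2378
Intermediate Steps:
Q = 375863/268315 (Q = 375863*(1/268315) = 375863/268315 ≈ 1.4008)
D(r) = 1/(2*r)
K = 9151/48 (K = 2*(286 - 1/(2*16))/3 = 2*(286 - 1*1/32)/3 = 2*(286 - 1/32)/3 = (⅔)*(9151/32) = 9151/48 ≈ 190.65)
R(O) = 9151*O/48
(108815 - 240300)/(Q + R(213)) = (108815 - 240300)/(375863/268315 + (9151/48)*213) = -131485/(375863/268315 + 649721/16) = -131485/174335903923/4293040 = -131485*4293040/174335903923 = -564470364400/174335903923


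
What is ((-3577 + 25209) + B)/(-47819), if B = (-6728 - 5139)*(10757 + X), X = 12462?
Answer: 275518241/47819 ≈ 5761.7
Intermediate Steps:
B = -275539873 (B = (-6728 - 5139)*(10757 + 12462) = -11867*23219 = -275539873)
((-3577 + 25209) + B)/(-47819) = ((-3577 + 25209) - 275539873)/(-47819) = (21632 - 275539873)*(-1/47819) = -275518241*(-1/47819) = 275518241/47819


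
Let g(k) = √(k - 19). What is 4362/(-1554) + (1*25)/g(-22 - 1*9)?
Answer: -727/259 - 5*I*√2/2 ≈ -2.8069 - 3.5355*I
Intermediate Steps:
g(k) = √(-19 + k)
4362/(-1554) + (1*25)/g(-22 - 1*9) = 4362/(-1554) + (1*25)/(√(-19 + (-22 - 1*9))) = 4362*(-1/1554) + 25/(√(-19 + (-22 - 9))) = -727/259 + 25/(√(-19 - 31)) = -727/259 + 25/(√(-50)) = -727/259 + 25/((5*I*√2)) = -727/259 + 25*(-I*√2/10) = -727/259 - 5*I*√2/2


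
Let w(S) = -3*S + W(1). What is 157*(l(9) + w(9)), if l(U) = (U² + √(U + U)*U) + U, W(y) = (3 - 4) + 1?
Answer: 9891 + 4239*√2 ≈ 15886.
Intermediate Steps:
W(y) = 0 (W(y) = -1 + 1 = 0)
l(U) = U + U² + √2*U^(3/2) (l(U) = (U² + √(2*U)*U) + U = (U² + (√2*√U)*U) + U = (U² + √2*U^(3/2)) + U = U + U² + √2*U^(3/2))
w(S) = -3*S (w(S) = -3*S + 0 = -3*S)
157*(l(9) + w(9)) = 157*((9 + 9² + √2*9^(3/2)) - 3*9) = 157*((9 + 81 + √2*27) - 27) = 157*((9 + 81 + 27*√2) - 27) = 157*((90 + 27*√2) - 27) = 157*(63 + 27*√2) = 9891 + 4239*√2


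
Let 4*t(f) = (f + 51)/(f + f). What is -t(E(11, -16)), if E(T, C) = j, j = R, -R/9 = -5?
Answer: -4/15 ≈ -0.26667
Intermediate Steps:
R = 45 (R = -9*(-5) = 45)
j = 45
E(T, C) = 45
t(f) = (51 + f)/(8*f) (t(f) = ((f + 51)/(f + f))/4 = ((51 + f)/((2*f)))/4 = ((51 + f)*(1/(2*f)))/4 = ((51 + f)/(2*f))/4 = (51 + f)/(8*f))
-t(E(11, -16)) = -(51 + 45)/(8*45) = -96/(8*45) = -1*4/15 = -4/15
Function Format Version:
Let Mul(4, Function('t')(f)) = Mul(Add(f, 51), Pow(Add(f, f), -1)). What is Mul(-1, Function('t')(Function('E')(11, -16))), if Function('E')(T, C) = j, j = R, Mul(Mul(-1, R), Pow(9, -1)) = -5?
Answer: Rational(-4, 15) ≈ -0.26667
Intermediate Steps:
R = 45 (R = Mul(-9, -5) = 45)
j = 45
Function('E')(T, C) = 45
Function('t')(f) = Mul(Rational(1, 8), Pow(f, -1), Add(51, f)) (Function('t')(f) = Mul(Rational(1, 4), Mul(Add(f, 51), Pow(Add(f, f), -1))) = Mul(Rational(1, 4), Mul(Add(51, f), Pow(Mul(2, f), -1))) = Mul(Rational(1, 4), Mul(Add(51, f), Mul(Rational(1, 2), Pow(f, -1)))) = Mul(Rational(1, 4), Mul(Rational(1, 2), Pow(f, -1), Add(51, f))) = Mul(Rational(1, 8), Pow(f, -1), Add(51, f)))
Mul(-1, Function('t')(Function('E')(11, -16))) = Mul(-1, Mul(Rational(1, 8), Pow(45, -1), Add(51, 45))) = Mul(-1, Mul(Rational(1, 8), Rational(1, 45), 96)) = Mul(-1, Rational(4, 15)) = Rational(-4, 15)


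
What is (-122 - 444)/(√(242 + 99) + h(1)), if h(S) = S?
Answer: 283/170 - 283*√341/170 ≈ -29.076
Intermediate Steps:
(-122 - 444)/(√(242 + 99) + h(1)) = (-122 - 444)/(√(242 + 99) + 1) = -566/(√341 + 1) = -566/(1 + √341)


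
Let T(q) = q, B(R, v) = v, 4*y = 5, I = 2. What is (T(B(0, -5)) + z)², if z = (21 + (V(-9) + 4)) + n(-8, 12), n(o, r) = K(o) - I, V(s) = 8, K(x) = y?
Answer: 11881/16 ≈ 742.56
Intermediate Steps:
y = 5/4 (y = (¼)*5 = 5/4 ≈ 1.2500)
K(x) = 5/4
n(o, r) = -¾ (n(o, r) = 5/4 - 1*2 = 5/4 - 2 = -¾)
z = 129/4 (z = (21 + (8 + 4)) - ¾ = (21 + 12) - ¾ = 33 - ¾ = 129/4 ≈ 32.250)
(T(B(0, -5)) + z)² = (-5 + 129/4)² = (109/4)² = 11881/16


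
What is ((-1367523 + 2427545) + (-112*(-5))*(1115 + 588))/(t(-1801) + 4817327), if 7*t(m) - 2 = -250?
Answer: 4698638/11240347 ≈ 0.41802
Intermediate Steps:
t(m) = -248/7 (t(m) = 2/7 + (⅐)*(-250) = 2/7 - 250/7 = -248/7)
((-1367523 + 2427545) + (-112*(-5))*(1115 + 588))/(t(-1801) + 4817327) = ((-1367523 + 2427545) + (-112*(-5))*(1115 + 588))/(-248/7 + 4817327) = (1060022 + 560*1703)/(33721041/7) = (1060022 + 953680)*(7/33721041) = 2013702*(7/33721041) = 4698638/11240347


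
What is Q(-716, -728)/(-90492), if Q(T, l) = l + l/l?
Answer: 727/90492 ≈ 0.0080339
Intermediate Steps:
Q(T, l) = 1 + l (Q(T, l) = l + 1 = 1 + l)
Q(-716, -728)/(-90492) = (1 - 728)/(-90492) = -727*(-1/90492) = 727/90492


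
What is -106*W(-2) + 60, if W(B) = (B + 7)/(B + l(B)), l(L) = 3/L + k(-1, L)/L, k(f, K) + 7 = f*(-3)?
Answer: 1240/3 ≈ 413.33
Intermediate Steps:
k(f, K) = -7 - 3*f (k(f, K) = -7 + f*(-3) = -7 - 3*f)
l(L) = -1/L (l(L) = 3/L + (-7 - 3*(-1))/L = 3/L + (-7 + 3)/L = 3/L - 4/L = -1/L)
W(B) = (7 + B)/(B - 1/B) (W(B) = (B + 7)/(B - 1/B) = (7 + B)/(B - 1/B))
-106*W(-2) + 60 = -(-212)*(7 - 2)/(-1 + (-2)²) + 60 = -(-212)*5/(-1 + 4) + 60 = -(-212)*5/3 + 60 = -106*(-10/3) + 60 = 1060/3 + 60 = 1240/3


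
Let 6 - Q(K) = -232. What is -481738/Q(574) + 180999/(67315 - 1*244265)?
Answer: -42643308431/21057050 ≈ -2025.1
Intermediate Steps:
Q(K) = 238 (Q(K) = 6 - 1*(-232) = 6 + 232 = 238)
-481738/Q(574) + 180999/(67315 - 1*244265) = -481738/238 + 180999/(67315 - 1*244265) = -481738*1/238 + 180999/(67315 - 244265) = -240869/119 + 180999/(-176950) = -240869/119 + 180999*(-1/176950) = -240869/119 - 180999/176950 = -42643308431/21057050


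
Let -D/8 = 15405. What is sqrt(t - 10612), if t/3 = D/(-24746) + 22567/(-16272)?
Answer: 5*I*sqrt(119367264912725445)/16777788 ≈ 102.96*I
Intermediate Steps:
D = -123240 (D = -8*15405 = -123240)
t = 723459149/67111152 (t = 3*(-123240/(-24746) + 22567/(-16272)) = 3*(-123240*(-1/24746) + 22567*(-1/16272)) = 3*(61620/12373 - 22567/16272) = 3*(723459149/201333456) = 723459149/67111152 ≈ 10.780)
sqrt(t - 10612) = sqrt(723459149/67111152 - 10612) = sqrt(-711460085875/67111152) = 5*I*sqrt(119367264912725445)/16777788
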